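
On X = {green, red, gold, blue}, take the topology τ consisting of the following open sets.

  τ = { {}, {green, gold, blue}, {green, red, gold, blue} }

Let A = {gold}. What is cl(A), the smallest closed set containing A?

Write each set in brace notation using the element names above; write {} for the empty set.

cl via duality: int({green, red, blue}) = {}, so X∖{} = {green, red, gold, blue}

{green, red, gold, blue}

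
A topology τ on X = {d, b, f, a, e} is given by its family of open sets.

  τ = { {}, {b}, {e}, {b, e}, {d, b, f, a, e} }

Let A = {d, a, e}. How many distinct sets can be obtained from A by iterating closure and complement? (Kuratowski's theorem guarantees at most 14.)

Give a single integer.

closure: X∖int(X∖A) = X∖{b} = {d, f, a, e}
Let k=closure and c=complement:
  1. A     = {d, a, e}
  2. kA    = {d, f, a, e}
  3. cA    = {b, f}
  4. ckA   = {b}
  5. kcA   = {d, b, f, a}
  6. ckcA  = {e}
— saturated at 6

6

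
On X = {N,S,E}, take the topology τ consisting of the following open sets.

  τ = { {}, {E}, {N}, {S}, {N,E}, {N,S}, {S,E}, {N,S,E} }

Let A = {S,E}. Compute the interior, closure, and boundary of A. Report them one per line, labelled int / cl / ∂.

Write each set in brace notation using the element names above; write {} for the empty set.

int(A) = {S,E}
cl(A)  = {S,E}
∂A     = {}

U open, U⊆A: {}, {S}, {E}, {S,E}. int(A) = ⋃ = {S,E}
X∖A={N}, int(X∖A)={N}, hence cl(A)={S,E}
∂A: remove int from cl → {}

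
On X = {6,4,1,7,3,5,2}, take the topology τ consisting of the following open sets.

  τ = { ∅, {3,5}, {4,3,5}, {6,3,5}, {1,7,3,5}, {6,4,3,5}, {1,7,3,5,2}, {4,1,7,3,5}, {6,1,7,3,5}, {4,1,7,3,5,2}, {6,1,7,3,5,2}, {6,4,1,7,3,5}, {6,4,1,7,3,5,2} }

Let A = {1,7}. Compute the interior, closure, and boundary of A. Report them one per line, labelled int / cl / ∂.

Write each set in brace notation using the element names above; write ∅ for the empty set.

U open, U⊆A: ∅. int(A) = ⋃ = ∅
X∖A={6,4,3,5,2}, int(X∖A)={6,4,3,5}, hence cl(A)={1,7,2}
∂A: remove int from cl → {1,7,2}

int(A) = ∅
cl(A)  = {1,7,2}
∂A     = {1,7,2}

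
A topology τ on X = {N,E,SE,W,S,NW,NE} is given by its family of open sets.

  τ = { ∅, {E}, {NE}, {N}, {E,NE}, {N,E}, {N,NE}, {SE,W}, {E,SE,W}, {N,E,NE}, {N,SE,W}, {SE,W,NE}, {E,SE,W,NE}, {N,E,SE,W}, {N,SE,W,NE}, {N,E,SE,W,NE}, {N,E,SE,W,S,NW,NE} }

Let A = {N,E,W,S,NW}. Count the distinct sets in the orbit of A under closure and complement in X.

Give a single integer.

cl via duality: int({SE,NE}) = {NE}, so X∖{NE} = {N,E,SE,W,S,NW}
Write k for closure, c for complement:
  1. A     = {N,E,W,S,NW}
  2. kA    = {N,E,SE,W,S,NW}
  3. cA    = {SE,NE}
  4. ckA   = {NE}
  5. kcA   = {SE,W,S,NW,NE}
  6. kckA  = {S,NW,NE}
  7. ckcA  = {N,E}
  8. ckckA = {N,E,SE,W}
  9. kckcA = {N,E,S,NW}
  10. ckckcA = {SE,W,NE}
applying k or c yields no new set

10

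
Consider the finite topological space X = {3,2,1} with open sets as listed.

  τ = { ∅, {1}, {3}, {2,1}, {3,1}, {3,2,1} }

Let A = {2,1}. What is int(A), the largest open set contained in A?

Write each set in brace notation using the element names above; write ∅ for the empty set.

{2,1}

open subsets of A: ∅, {1}, {2,1}; so int(A) = {2,1}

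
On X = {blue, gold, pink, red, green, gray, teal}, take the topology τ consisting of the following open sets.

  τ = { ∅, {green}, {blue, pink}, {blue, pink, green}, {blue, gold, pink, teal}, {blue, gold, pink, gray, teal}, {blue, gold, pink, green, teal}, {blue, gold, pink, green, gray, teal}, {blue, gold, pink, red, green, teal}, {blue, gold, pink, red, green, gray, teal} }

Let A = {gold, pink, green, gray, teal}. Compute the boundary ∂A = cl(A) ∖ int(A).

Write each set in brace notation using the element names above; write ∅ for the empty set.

{blue, gold, pink, red, gray, teal}

opens ⊆ A: ∅, {green}; union → int = {green}
complement {blue, red}; its interior ∅; cl(A) = X∖∅ = {blue, gold, pink, red, green, gray, teal}
boundary = {blue, gold, pink, red, green, gray, teal} ∖ {green} = {blue, gold, pink, red, gray, teal}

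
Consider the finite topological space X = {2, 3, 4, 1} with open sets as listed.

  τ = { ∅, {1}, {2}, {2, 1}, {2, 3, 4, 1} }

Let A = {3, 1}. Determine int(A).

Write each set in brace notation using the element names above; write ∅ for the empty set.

{1}

opens ⊆ A: ∅, {1}; union → int = {1}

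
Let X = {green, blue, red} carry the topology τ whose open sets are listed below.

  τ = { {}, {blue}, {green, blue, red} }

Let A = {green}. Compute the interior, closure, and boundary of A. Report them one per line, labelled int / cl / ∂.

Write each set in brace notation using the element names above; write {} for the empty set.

open subsets of A: {}; so int(A) = {}
closure: X∖int(X∖A) = X∖{blue} = {green, red}
∂A = {green, red} minus {} = {green, red}

int(A) = {}
cl(A)  = {green, red}
∂A     = {green, red}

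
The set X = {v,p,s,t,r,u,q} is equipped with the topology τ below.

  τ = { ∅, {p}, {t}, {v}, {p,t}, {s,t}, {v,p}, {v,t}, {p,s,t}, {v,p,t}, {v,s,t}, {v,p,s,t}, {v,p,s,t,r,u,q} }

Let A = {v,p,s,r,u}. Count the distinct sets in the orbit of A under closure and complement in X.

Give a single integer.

8

closure: X∖int(X∖A) = X∖{t} = {v,p,s,r,u,q}
Let k=closure and c=complement:
  1. A     = {v,p,s,r,u}
  2. kA    = {v,p,s,r,u,q}
  3. cA    = {t,q}
  4. ckA   = {t}
  5. kcA   = {s,t,r,u,q}
  6. ckcA  = {v,p}
  7. kckcA = {v,p,r,u,q}
  8. ckckcA = {s,t}
— saturated at 8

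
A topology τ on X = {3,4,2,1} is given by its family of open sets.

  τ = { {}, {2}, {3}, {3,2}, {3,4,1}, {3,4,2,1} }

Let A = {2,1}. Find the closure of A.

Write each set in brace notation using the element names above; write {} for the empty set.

{4,2,1}

complement {3,4}; its interior {3}; cl(A) = X∖{3} = {4,2,1}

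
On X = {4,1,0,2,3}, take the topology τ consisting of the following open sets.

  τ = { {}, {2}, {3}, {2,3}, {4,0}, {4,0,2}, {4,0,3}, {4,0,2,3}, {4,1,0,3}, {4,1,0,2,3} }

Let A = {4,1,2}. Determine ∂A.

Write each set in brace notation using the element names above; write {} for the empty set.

{4,1,0}

interior: largest open inside A is {2} (from {}, {2})
cl via duality: int({0,3}) = {3}, so X∖{3} = {4,1,0,2}
cl∖int = {4,1,0}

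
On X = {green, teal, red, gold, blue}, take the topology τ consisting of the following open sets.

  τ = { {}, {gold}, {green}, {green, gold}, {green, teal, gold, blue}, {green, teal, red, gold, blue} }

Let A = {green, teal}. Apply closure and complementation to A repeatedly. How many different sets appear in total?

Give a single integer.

6

cl via duality: int({red, gold, blue}) = {gold}, so X∖{gold} = {green, teal, red, blue}
Write k for closure, c for complement:
  1. A     = {green, teal}
  2. kA    = {green, teal, red, blue}
  3. cA    = {red, gold, blue}
  4. ckA   = {gold}
  5. kcA   = {teal, red, gold, blue}
  6. ckcA  = {green}
applying k or c yields no new set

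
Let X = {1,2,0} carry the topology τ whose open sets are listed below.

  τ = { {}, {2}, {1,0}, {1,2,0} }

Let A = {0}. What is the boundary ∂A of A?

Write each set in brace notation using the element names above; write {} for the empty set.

opens ⊆ A: {}; union → int = {}
complement {1,2}; its interior {2}; cl(A) = X∖{2} = {1,0}
boundary = {1,0} ∖ {} = {1,0}

{1,0}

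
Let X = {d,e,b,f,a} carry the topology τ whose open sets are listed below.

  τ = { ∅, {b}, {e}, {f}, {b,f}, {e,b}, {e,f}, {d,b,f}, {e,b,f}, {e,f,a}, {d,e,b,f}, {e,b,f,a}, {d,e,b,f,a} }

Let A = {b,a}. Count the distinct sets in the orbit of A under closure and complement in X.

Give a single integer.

X∖A={d,e,f}, int(X∖A)={e,f}, hence cl(A)={d,b,a}
Orbit (k=closure, c=complement):
  1. A     = {b,a}
  2. kA    = {d,b,a}
  3. cA    = {d,e,f}
  4. ckA   = {e,f}
  5. kcA   = {d,e,f,a}
  6. ckcA  = {b}
  7. kckcA = {d,b}
  8. ckckcA = {e,f,a}
(closed under both — stop)

8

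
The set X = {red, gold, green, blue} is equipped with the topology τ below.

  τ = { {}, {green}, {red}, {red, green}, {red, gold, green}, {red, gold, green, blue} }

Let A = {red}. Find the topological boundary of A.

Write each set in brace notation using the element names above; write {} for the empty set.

opens ⊆ A: {}, {red}; union → int = {red}
complement {gold, green, blue}; its interior {green}; cl(A) = X∖{green} = {red, gold, blue}
boundary = {red, gold, blue} ∖ {red} = {gold, blue}

{gold, blue}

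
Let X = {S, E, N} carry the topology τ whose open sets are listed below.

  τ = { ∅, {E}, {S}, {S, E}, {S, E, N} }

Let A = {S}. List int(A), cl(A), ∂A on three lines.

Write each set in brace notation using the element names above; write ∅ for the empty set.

int(A) = {S}
cl(A)  = {S, N}
∂A     = {N}

opens ⊆ A: ∅, {S}; union → int = {S}
complement {E, N}; its interior {E}; cl(A) = X∖{E} = {S, N}
boundary = {S, N} ∖ {S} = {N}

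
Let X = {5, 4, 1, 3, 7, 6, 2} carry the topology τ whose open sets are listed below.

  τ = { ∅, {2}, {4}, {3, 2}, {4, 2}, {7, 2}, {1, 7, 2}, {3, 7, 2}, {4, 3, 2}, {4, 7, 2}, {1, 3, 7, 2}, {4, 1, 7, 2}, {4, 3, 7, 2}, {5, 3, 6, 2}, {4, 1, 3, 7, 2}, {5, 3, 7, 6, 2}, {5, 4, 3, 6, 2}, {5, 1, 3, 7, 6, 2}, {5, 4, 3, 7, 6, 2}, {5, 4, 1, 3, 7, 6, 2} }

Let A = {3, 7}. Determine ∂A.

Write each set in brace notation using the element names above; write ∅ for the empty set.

interior: largest open inside A is ∅ (from ∅)
cl via duality: int({5, 4, 1, 6, 2}) = {4, 2}, so X∖{4, 2} = {5, 1, 3, 7, 6}
cl∖int = {5, 1, 3, 7, 6}

{5, 1, 3, 7, 6}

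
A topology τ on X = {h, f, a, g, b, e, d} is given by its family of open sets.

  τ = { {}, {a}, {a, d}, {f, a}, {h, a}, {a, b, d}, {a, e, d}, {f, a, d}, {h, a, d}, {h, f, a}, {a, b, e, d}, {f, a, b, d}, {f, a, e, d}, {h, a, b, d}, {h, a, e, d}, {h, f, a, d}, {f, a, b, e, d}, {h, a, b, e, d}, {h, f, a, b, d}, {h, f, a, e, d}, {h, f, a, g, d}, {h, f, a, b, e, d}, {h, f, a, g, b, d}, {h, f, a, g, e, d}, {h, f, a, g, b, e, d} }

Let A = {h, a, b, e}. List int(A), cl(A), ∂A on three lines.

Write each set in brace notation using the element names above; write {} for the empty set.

U open, U⊆A: {}, {a}, {h, a}. int(A) = ⋃ = {h, a}
X∖A={f, g, d}, int(X∖A)={}, hence cl(A)={h, f, a, g, b, e, d}
∂A: remove int from cl → {f, g, b, e, d}

int(A) = {h, a}
cl(A)  = {h, f, a, g, b, e, d}
∂A     = {f, g, b, e, d}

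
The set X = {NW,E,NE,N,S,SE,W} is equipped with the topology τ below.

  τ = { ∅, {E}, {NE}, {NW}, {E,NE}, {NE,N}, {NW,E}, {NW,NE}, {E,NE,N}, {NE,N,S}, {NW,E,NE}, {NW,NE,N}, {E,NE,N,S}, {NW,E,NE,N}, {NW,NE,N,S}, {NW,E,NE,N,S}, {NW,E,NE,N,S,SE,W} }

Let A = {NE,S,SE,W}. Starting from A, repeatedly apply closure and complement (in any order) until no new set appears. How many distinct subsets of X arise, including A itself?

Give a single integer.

cl via duality: int({NW,E,N}) = {NW,E}, so X∖{NW,E} = {NE,N,S,SE,W}
Write k for closure, c for complement:
  1. A     = {NE,S,SE,W}
  2. kA    = {NE,N,S,SE,W}
  3. cA    = {NW,E,N}
  4. ckA   = {NW,E}
  5. kcA   = {NW,E,N,S,SE,W}
  6. kckA  = {NW,E,SE,W}
  7. ckcA  = {NE}
  8. ckckA = {NE,N,S}
applying k or c yields no new set

8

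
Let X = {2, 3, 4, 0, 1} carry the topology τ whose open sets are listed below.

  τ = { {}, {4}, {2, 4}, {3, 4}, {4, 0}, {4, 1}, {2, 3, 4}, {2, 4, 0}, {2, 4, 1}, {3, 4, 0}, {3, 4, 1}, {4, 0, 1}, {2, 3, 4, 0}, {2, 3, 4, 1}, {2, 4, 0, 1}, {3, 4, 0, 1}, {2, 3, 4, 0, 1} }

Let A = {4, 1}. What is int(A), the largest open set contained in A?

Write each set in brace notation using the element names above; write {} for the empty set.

U open, U⊆A: {}, {4}, {4, 1}. int(A) = ⋃ = {4, 1}

{4, 1}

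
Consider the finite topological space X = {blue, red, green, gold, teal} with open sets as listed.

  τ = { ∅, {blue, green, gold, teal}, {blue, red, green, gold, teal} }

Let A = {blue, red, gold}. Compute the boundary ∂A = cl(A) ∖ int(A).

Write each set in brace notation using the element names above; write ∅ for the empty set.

{blue, red, green, gold, teal}

interior: largest open inside A is ∅ (from ∅)
cl via duality: int({green, teal}) = ∅, so X∖∅ = {blue, red, green, gold, teal}
cl∖int = {blue, red, green, gold, teal}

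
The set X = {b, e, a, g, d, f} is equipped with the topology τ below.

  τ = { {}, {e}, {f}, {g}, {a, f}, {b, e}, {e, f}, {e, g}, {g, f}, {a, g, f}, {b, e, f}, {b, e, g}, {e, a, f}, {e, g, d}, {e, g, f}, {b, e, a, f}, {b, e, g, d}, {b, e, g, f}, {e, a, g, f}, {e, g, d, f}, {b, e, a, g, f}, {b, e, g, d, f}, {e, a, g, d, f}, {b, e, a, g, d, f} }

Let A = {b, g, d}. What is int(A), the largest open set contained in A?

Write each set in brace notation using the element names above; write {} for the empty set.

{g}

interior: largest open inside A is {g} (from {}, {g})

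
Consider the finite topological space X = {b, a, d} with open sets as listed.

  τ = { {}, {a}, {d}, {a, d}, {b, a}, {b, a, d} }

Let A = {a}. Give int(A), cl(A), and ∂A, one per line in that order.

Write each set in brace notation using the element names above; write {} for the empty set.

int(A) = {a}
cl(A)  = {b, a}
∂A     = {b}

interior: largest open inside A is {a} (from {}, {a})
cl via duality: int({b, d}) = {d}, so X∖{d} = {b, a}
cl∖int = {b}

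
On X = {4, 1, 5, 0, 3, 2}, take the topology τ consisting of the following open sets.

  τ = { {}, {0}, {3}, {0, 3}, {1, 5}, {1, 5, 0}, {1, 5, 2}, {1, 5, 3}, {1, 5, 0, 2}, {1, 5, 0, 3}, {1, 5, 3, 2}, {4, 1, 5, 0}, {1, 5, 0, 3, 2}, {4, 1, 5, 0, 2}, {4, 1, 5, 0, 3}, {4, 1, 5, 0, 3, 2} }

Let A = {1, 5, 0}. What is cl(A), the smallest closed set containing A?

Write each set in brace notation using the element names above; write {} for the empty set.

X∖A={4, 3, 2}, int(X∖A)={3}, hence cl(A)={4, 1, 5, 0, 2}

{4, 1, 5, 0, 2}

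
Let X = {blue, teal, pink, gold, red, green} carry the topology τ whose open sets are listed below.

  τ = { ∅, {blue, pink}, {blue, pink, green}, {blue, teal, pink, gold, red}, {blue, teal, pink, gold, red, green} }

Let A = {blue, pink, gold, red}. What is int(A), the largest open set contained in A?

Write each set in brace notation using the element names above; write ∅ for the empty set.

interior: largest open inside A is {blue, pink} (from ∅, {blue, pink})

{blue, pink}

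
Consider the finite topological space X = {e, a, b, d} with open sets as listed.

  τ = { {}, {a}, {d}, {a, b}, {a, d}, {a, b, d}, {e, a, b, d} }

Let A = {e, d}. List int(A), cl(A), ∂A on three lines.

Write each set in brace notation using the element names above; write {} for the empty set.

interior: largest open inside A is {d} (from {}, {d})
cl via duality: int({a, b}) = {a, b}, so X∖{a, b} = {e, d}
cl∖int = {e}

int(A) = {d}
cl(A)  = {e, d}
∂A     = {e}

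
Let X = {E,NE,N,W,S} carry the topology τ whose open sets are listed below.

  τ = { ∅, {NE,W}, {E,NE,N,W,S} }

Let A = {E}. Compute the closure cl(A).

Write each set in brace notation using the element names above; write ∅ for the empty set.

{E,N,S}

cl via duality: int({NE,N,W,S}) = {NE,W}, so X∖{NE,W} = {E,N,S}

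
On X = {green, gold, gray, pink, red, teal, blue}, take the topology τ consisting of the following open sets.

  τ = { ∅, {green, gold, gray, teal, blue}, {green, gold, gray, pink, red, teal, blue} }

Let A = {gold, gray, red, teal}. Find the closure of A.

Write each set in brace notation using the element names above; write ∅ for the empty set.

{green, gold, gray, pink, red, teal, blue}

cl via duality: int({green, pink, blue}) = ∅, so X∖∅ = {green, gold, gray, pink, red, teal, blue}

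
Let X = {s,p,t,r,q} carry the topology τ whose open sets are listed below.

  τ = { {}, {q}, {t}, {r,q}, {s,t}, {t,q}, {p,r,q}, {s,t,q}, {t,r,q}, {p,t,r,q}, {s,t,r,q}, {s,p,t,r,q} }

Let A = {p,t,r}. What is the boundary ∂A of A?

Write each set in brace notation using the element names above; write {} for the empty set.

{s,p,r}

interior: largest open inside A is {t} (from {}, {t})
cl via duality: int({s,q}) = {q}, so X∖{q} = {s,p,t,r}
cl∖int = {s,p,r}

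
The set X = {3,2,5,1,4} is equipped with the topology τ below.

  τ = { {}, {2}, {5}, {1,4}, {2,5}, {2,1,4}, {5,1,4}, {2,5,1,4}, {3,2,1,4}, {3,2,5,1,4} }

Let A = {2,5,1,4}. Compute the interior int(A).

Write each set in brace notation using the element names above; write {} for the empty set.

{2,5,1,4}

opens ⊆ A: {}, {2}, {5}, {1,4}, {2,5}, {5,1,4}, {2,1,4}, {2,5,1,4}; union → int = {2,5,1,4}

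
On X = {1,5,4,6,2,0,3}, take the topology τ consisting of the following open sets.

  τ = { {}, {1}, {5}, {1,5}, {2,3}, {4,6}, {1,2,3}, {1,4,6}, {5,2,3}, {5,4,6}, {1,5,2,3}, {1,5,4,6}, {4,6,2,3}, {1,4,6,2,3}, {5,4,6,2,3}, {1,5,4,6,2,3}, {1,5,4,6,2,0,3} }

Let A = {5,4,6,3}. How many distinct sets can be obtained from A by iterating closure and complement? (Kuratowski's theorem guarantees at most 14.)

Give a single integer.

cl via duality: int({1,2,0}) = {1}, so X∖{1} = {5,4,6,2,0,3}
Write k for closure, c for complement:
  1. A     = {5,4,6,3}
  2. kA    = {5,4,6,2,0,3}
  3. cA    = {1,2,0}
  4. ckA   = {1}
  5. kcA   = {1,2,0,3}
  6. kckA  = {1,0}
  7. ckcA  = {5,4,6}
  8. ckckA = {5,4,6,2,3}
  9. kckcA = {5,4,6,0}
  10. ckckcA = {1,2,3}
applying k or c yields no new set

10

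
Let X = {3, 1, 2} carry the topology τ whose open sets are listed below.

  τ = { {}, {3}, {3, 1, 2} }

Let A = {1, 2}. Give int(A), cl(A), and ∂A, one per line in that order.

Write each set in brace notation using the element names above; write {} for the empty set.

int(A) = {}
cl(A)  = {1, 2}
∂A     = {1, 2}

U open, U⊆A: {}. int(A) = ⋃ = {}
X∖A={3}, int(X∖A)={3}, hence cl(A)={1, 2}
∂A: remove int from cl → {1, 2}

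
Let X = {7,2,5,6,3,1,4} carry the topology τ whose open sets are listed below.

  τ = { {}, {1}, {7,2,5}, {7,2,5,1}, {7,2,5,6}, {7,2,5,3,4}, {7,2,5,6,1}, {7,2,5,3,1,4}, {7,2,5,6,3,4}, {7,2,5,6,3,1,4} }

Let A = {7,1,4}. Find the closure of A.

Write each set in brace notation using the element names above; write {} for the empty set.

{7,2,5,6,3,1,4}

cl via duality: int({2,5,6,3}) = {}, so X∖{} = {7,2,5,6,3,1,4}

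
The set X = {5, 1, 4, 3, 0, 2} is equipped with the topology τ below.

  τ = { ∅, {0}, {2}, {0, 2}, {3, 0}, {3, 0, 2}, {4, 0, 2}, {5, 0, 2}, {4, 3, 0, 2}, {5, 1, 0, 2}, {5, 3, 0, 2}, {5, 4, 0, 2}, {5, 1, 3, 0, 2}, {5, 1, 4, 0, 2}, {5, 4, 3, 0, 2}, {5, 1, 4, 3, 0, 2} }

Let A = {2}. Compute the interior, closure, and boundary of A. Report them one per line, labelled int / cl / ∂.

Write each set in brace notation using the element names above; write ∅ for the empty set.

int(A) = {2}
cl(A)  = {5, 1, 4, 2}
∂A     = {5, 1, 4}

opens ⊆ A: ∅, {2}; union → int = {2}
complement {5, 1, 4, 3, 0}; its interior {3, 0}; cl(A) = X∖{3, 0} = {5, 1, 4, 2}
boundary = {5, 1, 4, 2} ∖ {2} = {5, 1, 4}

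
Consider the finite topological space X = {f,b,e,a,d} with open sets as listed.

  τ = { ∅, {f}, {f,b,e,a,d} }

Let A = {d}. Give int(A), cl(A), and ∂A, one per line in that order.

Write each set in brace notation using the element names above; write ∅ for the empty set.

opens ⊆ A: ∅; union → int = ∅
complement {f,b,e,a}; its interior {f}; cl(A) = X∖{f} = {b,e,a,d}
boundary = {b,e,a,d} ∖ ∅ = {b,e,a,d}

int(A) = ∅
cl(A)  = {b,e,a,d}
∂A     = {b,e,a,d}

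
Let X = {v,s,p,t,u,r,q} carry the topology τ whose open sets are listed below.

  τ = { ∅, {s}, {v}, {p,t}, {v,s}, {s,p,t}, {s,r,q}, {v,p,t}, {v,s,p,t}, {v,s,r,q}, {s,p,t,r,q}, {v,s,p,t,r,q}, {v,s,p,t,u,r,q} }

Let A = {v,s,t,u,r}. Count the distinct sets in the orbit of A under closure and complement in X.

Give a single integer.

10

X∖A={p,q}, int(X∖A)=∅, hence cl(A)={v,s,p,t,u,r,q}
Orbit (k=closure, c=complement):
  1. A     = {v,s,t,u,r}
  2. kA    = {v,s,p,t,u,r,q}
  3. cA    = {p,q}
  4. ckA   = ∅
  5. kcA   = {p,t,u,r,q}
  6. ckcA  = {v,s}
  7. kckcA = {v,s,u,r,q}
  8. ckckcA = {p,t}
  9. kckckcA = {p,t,u}
  10. ckckckcA = {v,s,r,q}
(closed under both — stop)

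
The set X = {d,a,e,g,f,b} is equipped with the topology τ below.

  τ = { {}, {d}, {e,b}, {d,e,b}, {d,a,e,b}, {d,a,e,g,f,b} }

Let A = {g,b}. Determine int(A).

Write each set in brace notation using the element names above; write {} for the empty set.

{}

opens ⊆ A: {}; union → int = {}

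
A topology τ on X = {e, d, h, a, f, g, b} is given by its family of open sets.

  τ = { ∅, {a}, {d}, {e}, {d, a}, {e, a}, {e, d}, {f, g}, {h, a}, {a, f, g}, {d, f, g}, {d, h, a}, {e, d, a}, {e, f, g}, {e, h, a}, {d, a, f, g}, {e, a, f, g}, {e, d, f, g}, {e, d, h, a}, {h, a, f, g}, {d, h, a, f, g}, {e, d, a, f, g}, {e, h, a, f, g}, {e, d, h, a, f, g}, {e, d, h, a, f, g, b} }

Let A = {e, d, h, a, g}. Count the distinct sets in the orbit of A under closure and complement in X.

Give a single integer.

cl via duality: int({f, b}) = ∅, so X∖∅ = {e, d, h, a, f, g, b}
Write k for closure, c for complement:
  1. A     = {e, d, h, a, g}
  2. kA    = {e, d, h, a, f, g, b}
  3. cA    = {f, b}
  4. ckA   = ∅
  5. kcA   = {f, g, b}
  6. ckcA  = {e, d, h, a}
  7. kckcA = {e, d, h, a, b}
  8. ckckcA = {f, g}
applying k or c yields no new set

8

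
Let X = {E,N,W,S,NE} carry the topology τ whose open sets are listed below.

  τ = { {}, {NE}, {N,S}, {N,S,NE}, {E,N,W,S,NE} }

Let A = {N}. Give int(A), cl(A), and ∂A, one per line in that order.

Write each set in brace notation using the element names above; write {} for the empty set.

U open, U⊆A: {}. int(A) = ⋃ = {}
X∖A={E,W,S,NE}, int(X∖A)={NE}, hence cl(A)={E,N,W,S}
∂A: remove int from cl → {E,N,W,S}

int(A) = {}
cl(A)  = {E,N,W,S}
∂A     = {E,N,W,S}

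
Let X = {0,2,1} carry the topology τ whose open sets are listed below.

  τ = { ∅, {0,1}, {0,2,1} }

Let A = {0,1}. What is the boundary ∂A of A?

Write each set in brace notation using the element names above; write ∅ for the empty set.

opens ⊆ A: ∅, {0,1}; union → int = {0,1}
complement {2}; its interior ∅; cl(A) = X∖∅ = {0,2,1}
boundary = {0,2,1} ∖ {0,1} = {2}

{2}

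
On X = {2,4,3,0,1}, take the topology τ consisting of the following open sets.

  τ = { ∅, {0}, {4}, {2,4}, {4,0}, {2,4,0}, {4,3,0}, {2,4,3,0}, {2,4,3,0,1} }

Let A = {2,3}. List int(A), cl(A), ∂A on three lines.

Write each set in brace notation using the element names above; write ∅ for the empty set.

int(A) = ∅
cl(A)  = {2,3,1}
∂A     = {2,3,1}

U open, U⊆A: ∅. int(A) = ⋃ = ∅
X∖A={4,0,1}, int(X∖A)={4,0}, hence cl(A)={2,3,1}
∂A: remove int from cl → {2,3,1}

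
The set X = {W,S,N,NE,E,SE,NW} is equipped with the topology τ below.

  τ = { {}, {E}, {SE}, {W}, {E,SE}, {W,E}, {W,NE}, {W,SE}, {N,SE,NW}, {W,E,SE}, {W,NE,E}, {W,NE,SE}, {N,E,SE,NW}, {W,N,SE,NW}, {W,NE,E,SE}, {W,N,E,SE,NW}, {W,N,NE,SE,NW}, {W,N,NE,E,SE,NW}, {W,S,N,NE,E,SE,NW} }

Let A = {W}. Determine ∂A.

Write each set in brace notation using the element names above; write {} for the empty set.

{S,NE}

U open, U⊆A: {}, {W}. int(A) = ⋃ = {W}
X∖A={S,N,NE,E,SE,NW}, int(X∖A)={N,E,SE,NW}, hence cl(A)={W,S,NE}
∂A: remove int from cl → {S,NE}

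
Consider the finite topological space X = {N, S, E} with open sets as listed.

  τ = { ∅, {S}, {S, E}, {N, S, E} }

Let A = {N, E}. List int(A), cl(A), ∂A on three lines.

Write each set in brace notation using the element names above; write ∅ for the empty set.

int(A) = ∅
cl(A)  = {N, E}
∂A     = {N, E}

interior: largest open inside A is ∅ (from ∅)
cl via duality: int({S}) = {S}, so X∖{S} = {N, E}
cl∖int = {N, E}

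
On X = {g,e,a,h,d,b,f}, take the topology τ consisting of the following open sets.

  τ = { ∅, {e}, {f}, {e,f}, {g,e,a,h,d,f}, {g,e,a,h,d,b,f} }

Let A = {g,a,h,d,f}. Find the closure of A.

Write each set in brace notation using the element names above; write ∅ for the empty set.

cl via duality: int({e,b}) = {e}, so X∖{e} = {g,a,h,d,b,f}

{g,a,h,d,b,f}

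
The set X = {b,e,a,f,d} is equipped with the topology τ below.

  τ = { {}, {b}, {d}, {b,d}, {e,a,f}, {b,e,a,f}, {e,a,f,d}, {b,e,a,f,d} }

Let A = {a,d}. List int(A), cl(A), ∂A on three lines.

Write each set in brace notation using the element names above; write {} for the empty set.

int(A) = {d}
cl(A)  = {e,a,f,d}
∂A     = {e,a,f}

U open, U⊆A: {}, {d}. int(A) = ⋃ = {d}
X∖A={b,e,f}, int(X∖A)={b}, hence cl(A)={e,a,f,d}
∂A: remove int from cl → {e,a,f}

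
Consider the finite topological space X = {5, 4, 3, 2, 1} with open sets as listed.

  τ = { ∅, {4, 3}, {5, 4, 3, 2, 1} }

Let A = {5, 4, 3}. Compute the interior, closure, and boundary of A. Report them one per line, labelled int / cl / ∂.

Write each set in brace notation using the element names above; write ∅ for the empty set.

int(A) = {4, 3}
cl(A)  = {5, 4, 3, 2, 1}
∂A     = {5, 2, 1}

open subsets of A: ∅, {4, 3}; so int(A) = {4, 3}
closure: X∖int(X∖A) = X∖∅ = {5, 4, 3, 2, 1}
∂A = {5, 4, 3, 2, 1} minus {4, 3} = {5, 2, 1}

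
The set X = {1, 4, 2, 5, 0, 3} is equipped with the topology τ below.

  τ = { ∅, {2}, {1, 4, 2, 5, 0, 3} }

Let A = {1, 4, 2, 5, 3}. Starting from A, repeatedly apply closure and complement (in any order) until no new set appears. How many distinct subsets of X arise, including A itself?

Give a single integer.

closure: X∖int(X∖A) = X∖∅ = {1, 4, 2, 5, 0, 3}
Let k=closure and c=complement:
  1. A     = {1, 4, 2, 5, 3}
  2. kA    = {1, 4, 2, 5, 0, 3}
  3. cA    = {0}
  4. ckA   = ∅
  5. kcA   = {1, 4, 5, 0, 3}
  6. ckcA  = {2}
— saturated at 6

6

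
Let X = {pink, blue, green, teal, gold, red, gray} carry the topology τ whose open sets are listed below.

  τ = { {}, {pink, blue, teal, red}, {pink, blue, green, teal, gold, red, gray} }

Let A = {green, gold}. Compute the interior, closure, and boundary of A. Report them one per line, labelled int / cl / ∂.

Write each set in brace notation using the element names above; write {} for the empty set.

int(A) = {}
cl(A)  = {green, gold, gray}
∂A     = {green, gold, gray}

opens ⊆ A: {}; union → int = {}
complement {pink, blue, teal, red, gray}; its interior {pink, blue, teal, red}; cl(A) = X∖{pink, blue, teal, red} = {green, gold, gray}
boundary = {green, gold, gray} ∖ {} = {green, gold, gray}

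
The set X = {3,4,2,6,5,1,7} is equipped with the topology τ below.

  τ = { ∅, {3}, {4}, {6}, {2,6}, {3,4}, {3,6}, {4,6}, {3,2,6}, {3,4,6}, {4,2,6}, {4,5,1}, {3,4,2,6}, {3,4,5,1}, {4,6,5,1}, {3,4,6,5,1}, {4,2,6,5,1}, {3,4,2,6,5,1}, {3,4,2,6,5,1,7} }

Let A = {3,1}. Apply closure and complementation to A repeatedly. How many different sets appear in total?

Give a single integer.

complement {4,2,6,5,7}; its interior {4,2,6}; cl(A) = X∖{4,2,6} = {3,5,1,7}
With k = closure, c = complement:
  1. A     = {3,1}
  2. kA    = {3,5,1,7}
  3. cA    = {4,2,6,5,7}
  4. ckA   = {4,2,6}
  5. kcA   = {4,2,6,5,1,7}
  6. ckcA  = {3}
  7. kckcA = {3,7}
  8. ckckcA = {4,2,6,5,1}
k, c of each give nothing new

8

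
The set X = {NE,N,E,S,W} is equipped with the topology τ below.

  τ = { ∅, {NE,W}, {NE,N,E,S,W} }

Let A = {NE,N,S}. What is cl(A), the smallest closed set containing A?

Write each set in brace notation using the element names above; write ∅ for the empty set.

closure: X∖int(X∖A) = X∖∅ = {NE,N,E,S,W}

{NE,N,E,S,W}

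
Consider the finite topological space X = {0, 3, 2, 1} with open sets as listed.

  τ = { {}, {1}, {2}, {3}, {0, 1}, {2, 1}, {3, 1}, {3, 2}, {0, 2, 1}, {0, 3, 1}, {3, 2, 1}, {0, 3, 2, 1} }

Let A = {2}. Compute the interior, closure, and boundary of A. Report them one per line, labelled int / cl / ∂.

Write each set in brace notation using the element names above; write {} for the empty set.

int(A) = {2}
cl(A)  = {2}
∂A     = {}

open subsets of A: {}, {2}; so int(A) = {2}
closure: X∖int(X∖A) = X∖{0, 3, 1} = {2}
∂A = {2} minus {2} = {}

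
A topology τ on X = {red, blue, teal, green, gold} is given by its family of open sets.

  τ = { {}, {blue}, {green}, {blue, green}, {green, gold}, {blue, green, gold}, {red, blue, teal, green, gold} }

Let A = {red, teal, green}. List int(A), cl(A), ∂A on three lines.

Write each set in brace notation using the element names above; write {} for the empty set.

int(A) = {green}
cl(A)  = {red, teal, green, gold}
∂A     = {red, teal, gold}

U open, U⊆A: {}, {green}. int(A) = ⋃ = {green}
X∖A={blue, gold}, int(X∖A)={blue}, hence cl(A)={red, teal, green, gold}
∂A: remove int from cl → {red, teal, gold}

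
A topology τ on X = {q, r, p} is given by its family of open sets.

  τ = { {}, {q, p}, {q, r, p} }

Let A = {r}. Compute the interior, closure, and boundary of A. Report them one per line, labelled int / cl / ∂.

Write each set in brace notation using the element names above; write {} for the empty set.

U open, U⊆A: {}. int(A) = ⋃ = {}
X∖A={q, p}, int(X∖A)={q, p}, hence cl(A)={r}
∂A: remove int from cl → {r}

int(A) = {}
cl(A)  = {r}
∂A     = {r}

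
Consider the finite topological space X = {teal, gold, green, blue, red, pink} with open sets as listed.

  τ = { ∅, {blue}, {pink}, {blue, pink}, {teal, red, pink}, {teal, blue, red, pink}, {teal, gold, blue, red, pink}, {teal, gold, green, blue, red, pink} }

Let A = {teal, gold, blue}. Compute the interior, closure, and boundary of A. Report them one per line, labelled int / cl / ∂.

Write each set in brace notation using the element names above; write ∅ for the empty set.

int(A) = {blue}
cl(A)  = {teal, gold, green, blue, red}
∂A     = {teal, gold, green, red}

opens ⊆ A: ∅, {blue}; union → int = {blue}
complement {green, red, pink}; its interior {pink}; cl(A) = X∖{pink} = {teal, gold, green, blue, red}
boundary = {teal, gold, green, blue, red} ∖ {blue} = {teal, gold, green, red}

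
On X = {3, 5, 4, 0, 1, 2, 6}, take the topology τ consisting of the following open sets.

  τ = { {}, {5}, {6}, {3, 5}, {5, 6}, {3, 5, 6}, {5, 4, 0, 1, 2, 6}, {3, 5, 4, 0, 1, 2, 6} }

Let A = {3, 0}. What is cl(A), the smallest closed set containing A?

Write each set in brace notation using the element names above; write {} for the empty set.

X∖A={5, 4, 1, 2, 6}, int(X∖A)={5, 6}, hence cl(A)={3, 4, 0, 1, 2}

{3, 4, 0, 1, 2}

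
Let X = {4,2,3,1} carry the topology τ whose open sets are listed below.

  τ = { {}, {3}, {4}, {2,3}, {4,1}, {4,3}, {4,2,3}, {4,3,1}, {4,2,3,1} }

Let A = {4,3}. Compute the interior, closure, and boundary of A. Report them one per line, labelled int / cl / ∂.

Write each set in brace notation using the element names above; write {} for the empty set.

int(A) = {4,3}
cl(A)  = {4,2,3,1}
∂A     = {2,1}

interior: largest open inside A is {4,3} (from {}, {4}, {3}, {4,3})
cl via duality: int({2,1}) = {}, so X∖{} = {4,2,3,1}
cl∖int = {2,1}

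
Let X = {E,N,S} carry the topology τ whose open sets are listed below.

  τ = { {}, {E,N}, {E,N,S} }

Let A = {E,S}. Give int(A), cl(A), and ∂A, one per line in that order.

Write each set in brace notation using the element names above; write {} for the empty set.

int(A) = {}
cl(A)  = {E,N,S}
∂A     = {E,N,S}

opens ⊆ A: {}; union → int = {}
complement {N}; its interior {}; cl(A) = X∖{} = {E,N,S}
boundary = {E,N,S} ∖ {} = {E,N,S}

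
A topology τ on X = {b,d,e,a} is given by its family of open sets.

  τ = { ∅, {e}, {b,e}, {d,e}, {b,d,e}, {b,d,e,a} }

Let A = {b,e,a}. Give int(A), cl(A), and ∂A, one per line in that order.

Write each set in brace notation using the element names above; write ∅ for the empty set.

int(A) = {b,e}
cl(A)  = {b,d,e,a}
∂A     = {d,a}

U open, U⊆A: ∅, {e}, {b,e}. int(A) = ⋃ = {b,e}
X∖A={d}, int(X∖A)=∅, hence cl(A)={b,d,e,a}
∂A: remove int from cl → {d,a}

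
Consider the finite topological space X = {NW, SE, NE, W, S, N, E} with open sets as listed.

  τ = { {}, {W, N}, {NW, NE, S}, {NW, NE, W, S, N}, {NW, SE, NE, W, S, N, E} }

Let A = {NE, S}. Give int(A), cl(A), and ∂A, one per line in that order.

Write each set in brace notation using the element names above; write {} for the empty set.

opens ⊆ A: {}; union → int = {}
complement {NW, SE, W, N, E}; its interior {W, N}; cl(A) = X∖{W, N} = {NW, SE, NE, S, E}
boundary = {NW, SE, NE, S, E} ∖ {} = {NW, SE, NE, S, E}

int(A) = {}
cl(A)  = {NW, SE, NE, S, E}
∂A     = {NW, SE, NE, S, E}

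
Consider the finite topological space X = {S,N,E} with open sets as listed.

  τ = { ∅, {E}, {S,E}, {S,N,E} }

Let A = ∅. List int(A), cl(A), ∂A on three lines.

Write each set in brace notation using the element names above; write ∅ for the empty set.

interior: largest open inside A is ∅ (from ∅)
cl via duality: int({S,N,E}) = {S,N,E}, so X∖{S,N,E} = ∅
cl∖int = ∅

int(A) = ∅
cl(A)  = ∅
∂A     = ∅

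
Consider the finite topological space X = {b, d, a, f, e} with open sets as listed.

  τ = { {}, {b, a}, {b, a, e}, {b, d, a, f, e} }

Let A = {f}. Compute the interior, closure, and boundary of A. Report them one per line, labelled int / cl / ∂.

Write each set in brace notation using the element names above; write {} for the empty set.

int(A) = {}
cl(A)  = {d, f}
∂A     = {d, f}

U open, U⊆A: {}. int(A) = ⋃ = {}
X∖A={b, d, a, e}, int(X∖A)={b, a, e}, hence cl(A)={d, f}
∂A: remove int from cl → {d, f}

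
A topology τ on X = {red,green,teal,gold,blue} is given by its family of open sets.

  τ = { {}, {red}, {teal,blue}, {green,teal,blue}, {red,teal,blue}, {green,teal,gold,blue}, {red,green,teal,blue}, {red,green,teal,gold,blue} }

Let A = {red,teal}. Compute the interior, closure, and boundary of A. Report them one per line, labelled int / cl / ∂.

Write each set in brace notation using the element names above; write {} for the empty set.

opens ⊆ A: {}, {red}; union → int = {red}
complement {green,gold,blue}; its interior {}; cl(A) = X∖{} = {red,green,teal,gold,blue}
boundary = {red,green,teal,gold,blue} ∖ {red} = {green,teal,gold,blue}

int(A) = {red}
cl(A)  = {red,green,teal,gold,blue}
∂A     = {green,teal,gold,blue}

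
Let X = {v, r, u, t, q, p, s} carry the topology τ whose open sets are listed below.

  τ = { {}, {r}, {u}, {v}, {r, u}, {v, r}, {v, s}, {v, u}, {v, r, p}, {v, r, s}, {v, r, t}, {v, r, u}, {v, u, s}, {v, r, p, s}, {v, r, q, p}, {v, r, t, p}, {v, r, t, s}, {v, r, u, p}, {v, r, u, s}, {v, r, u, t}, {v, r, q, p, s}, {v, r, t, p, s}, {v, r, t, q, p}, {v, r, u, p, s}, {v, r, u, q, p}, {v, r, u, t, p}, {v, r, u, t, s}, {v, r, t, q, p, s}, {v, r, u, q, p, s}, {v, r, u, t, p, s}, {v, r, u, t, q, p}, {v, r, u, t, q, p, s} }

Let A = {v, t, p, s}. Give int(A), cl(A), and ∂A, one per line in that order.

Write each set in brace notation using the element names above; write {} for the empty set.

U open, U⊆A: {}, {v}, {v, s}. int(A) = ⋃ = {v, s}
X∖A={r, u, q}, int(X∖A)={r, u}, hence cl(A)={v, t, q, p, s}
∂A: remove int from cl → {t, q, p}

int(A) = {v, s}
cl(A)  = {v, t, q, p, s}
∂A     = {t, q, p}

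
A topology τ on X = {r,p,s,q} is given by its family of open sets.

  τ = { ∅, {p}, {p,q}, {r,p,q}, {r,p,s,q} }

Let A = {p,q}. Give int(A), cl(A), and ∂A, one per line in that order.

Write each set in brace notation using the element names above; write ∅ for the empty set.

int(A) = {p,q}
cl(A)  = {r,p,s,q}
∂A     = {r,s}

open subsets of A: ∅, {p}, {p,q}; so int(A) = {p,q}
closure: X∖int(X∖A) = X∖∅ = {r,p,s,q}
∂A = {r,p,s,q} minus {p,q} = {r,s}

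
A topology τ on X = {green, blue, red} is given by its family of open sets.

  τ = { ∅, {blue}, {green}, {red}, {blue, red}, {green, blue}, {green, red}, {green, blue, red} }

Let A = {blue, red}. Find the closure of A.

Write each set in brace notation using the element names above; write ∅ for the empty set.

closure: X∖int(X∖A) = X∖{green} = {blue, red}

{blue, red}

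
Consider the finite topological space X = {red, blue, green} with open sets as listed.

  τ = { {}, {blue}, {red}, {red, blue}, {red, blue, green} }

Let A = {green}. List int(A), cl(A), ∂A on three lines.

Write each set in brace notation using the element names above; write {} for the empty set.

int(A) = {}
cl(A)  = {green}
∂A     = {green}

opens ⊆ A: {}; union → int = {}
complement {red, blue}; its interior {red, blue}; cl(A) = X∖{red, blue} = {green}
boundary = {green} ∖ {} = {green}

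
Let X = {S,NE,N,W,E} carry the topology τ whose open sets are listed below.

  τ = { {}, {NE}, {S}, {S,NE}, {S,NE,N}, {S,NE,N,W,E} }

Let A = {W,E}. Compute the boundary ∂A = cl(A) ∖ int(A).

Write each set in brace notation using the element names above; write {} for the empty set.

{W,E}

interior: largest open inside A is {} (from {})
cl via duality: int({S,NE,N}) = {S,NE,N}, so X∖{S,NE,N} = {W,E}
cl∖int = {W,E}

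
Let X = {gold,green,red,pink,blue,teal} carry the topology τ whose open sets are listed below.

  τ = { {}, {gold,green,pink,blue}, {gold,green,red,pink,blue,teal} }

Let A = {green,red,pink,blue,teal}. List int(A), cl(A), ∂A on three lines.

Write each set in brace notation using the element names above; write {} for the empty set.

U open, U⊆A: {}. int(A) = ⋃ = {}
X∖A={gold}, int(X∖A)={}, hence cl(A)={gold,green,red,pink,blue,teal}
∂A: remove int from cl → {gold,green,red,pink,blue,teal}

int(A) = {}
cl(A)  = {gold,green,red,pink,blue,teal}
∂A     = {gold,green,red,pink,blue,teal}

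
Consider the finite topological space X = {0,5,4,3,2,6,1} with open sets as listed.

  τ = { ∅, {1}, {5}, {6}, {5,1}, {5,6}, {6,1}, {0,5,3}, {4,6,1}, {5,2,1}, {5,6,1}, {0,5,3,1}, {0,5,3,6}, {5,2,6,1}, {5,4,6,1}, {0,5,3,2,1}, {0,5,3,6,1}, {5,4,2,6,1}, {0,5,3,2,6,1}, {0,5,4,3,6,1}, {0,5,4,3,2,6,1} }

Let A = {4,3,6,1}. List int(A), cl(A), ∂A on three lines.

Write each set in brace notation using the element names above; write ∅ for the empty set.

opens ⊆ A: ∅, {6}, {1}, {6,1}, {4,6,1}; union → int = {4,6,1}
complement {0,5,2}; its interior {5}; cl(A) = X∖{5} = {0,4,3,2,6,1}
boundary = {0,4,3,2,6,1} ∖ {4,6,1} = {0,3,2}

int(A) = {4,6,1}
cl(A)  = {0,4,3,2,6,1}
∂A     = {0,3,2}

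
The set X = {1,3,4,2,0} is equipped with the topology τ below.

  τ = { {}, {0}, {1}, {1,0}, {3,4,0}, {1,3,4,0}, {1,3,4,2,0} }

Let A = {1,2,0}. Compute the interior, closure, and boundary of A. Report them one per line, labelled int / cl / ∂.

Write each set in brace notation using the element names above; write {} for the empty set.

int(A) = {1,0}
cl(A)  = {1,3,4,2,0}
∂A     = {3,4,2}

open subsets of A: {}, {0}, {1}, {1,0}; so int(A) = {1,0}
closure: X∖int(X∖A) = X∖{} = {1,3,4,2,0}
∂A = {1,3,4,2,0} minus {1,0} = {3,4,2}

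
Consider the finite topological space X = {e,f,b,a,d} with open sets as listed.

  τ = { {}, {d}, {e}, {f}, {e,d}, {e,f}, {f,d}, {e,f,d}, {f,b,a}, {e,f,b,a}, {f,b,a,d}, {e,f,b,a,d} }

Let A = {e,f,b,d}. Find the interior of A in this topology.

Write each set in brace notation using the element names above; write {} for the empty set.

U open, U⊆A: {}, {f}, {e}, {d}, {e,d}, {f,d}, {e,f}, {e,f,d}. int(A) = ⋃ = {e,f,d}

{e,f,d}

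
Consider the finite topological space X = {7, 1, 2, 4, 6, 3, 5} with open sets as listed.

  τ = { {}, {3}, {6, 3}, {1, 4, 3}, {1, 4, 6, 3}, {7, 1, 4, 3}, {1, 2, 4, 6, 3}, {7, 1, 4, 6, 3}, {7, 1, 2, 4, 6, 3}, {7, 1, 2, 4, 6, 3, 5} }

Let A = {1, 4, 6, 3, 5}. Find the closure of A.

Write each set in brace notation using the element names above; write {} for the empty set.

{7, 1, 2, 4, 6, 3, 5}

complement {7, 2}; its interior {}; cl(A) = X∖{} = {7, 1, 2, 4, 6, 3, 5}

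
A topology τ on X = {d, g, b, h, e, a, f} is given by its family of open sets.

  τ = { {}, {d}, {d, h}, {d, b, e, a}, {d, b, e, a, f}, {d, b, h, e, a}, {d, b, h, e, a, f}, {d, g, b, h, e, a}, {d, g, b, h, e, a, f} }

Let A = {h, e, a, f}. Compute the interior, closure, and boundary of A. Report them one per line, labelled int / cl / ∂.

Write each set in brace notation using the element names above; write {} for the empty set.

int(A) = {}
cl(A)  = {g, b, h, e, a, f}
∂A     = {g, b, h, e, a, f}

interior: largest open inside A is {} (from {})
cl via duality: int({d, g, b}) = {d}, so X∖{d} = {g, b, h, e, a, f}
cl∖int = {g, b, h, e, a, f}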